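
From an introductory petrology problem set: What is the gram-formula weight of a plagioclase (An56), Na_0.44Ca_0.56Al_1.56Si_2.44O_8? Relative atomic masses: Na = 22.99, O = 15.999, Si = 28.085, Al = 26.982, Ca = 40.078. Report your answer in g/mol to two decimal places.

Na: 0.44 × 22.99 = 10.1156
Ca: 0.56 × 40.078 = 22.4437
Al: 1.56 × 26.982 = 42.0919
Si: 2.44 × 28.085 = 68.5274
O: 8 × 15.999 = 127.9920
Summing the contributions gives the formula mass.

271.17 g/mol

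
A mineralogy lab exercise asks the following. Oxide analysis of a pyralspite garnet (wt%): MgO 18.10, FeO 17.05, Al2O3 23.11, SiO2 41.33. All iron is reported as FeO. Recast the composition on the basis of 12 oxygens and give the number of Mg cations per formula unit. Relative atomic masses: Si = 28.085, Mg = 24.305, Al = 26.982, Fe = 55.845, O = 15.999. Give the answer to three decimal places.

MgO: 18.10/40.304 = 0.44909 mol → 0.44909 mol Mg, 0.44909 mol O.
FeO: 17.05/71.844 = 0.23732 mol → 0.23732 mol Fe, 0.23732 mol O.
Al2O3: 23.11/101.961 = 0.22666 mol → 0.45332 mol Al, 0.67998 mol O.
SiO2: 41.33/60.083 = 0.68788 mol → 0.68788 mol Si, 1.37576 mol O.
Total oxygen = 2.74215 mol. Normalization factor = 12/2.74215 = 4.37613.
Mg per 12 O = 0.44909 × 4.37613 = 1.965.

1.965 Mg apfu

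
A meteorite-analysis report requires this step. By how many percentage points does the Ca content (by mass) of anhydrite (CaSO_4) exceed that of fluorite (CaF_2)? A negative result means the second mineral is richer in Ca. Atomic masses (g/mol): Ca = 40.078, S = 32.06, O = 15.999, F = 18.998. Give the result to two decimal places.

-21.89 percentage points

First mineral: 40.078 g Ca in 136.134 g formula = 29.44 wt% Ca.
Second mineral: 40.078 g Ca in 78.074 g formula = 51.33 wt% Ca.
29.44% − 51.33% gives a difference of -21.89 percentage points.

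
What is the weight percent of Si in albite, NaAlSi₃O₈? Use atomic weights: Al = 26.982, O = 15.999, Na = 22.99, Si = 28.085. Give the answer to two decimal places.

32.13 mass %

M(NaAlSi₃O₈) = 262.219 g/mol.
Si contributes 3 × 28.085 = 84.255 g per mole.
84.255/262.219 = 0.3213 → 32.13%.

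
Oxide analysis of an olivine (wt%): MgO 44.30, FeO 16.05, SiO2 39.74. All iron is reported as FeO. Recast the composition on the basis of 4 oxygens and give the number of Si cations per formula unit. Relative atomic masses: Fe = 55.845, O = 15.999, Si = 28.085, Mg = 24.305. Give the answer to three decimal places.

1.000 Si apfu

44.30 wt% MgO ÷ 40.304 g/mol = 1.09915 mol, giving 1.09915 Mg and 1.09915 O.
16.05 wt% FeO ÷ 71.844 g/mol = 0.22340 mol, giving 0.22340 Fe and 0.22340 O.
39.74 wt% SiO2 ÷ 60.083 g/mol = 0.66142 mol, giving 0.66142 Si and 1.32284 O.
Oxygen sums to 2.64539; scaling by 4/2.64539 = 1.51206 puts the formula on 4 O.
Si: 0.66142 × 1.51206 = 1.000 atoms per formula unit.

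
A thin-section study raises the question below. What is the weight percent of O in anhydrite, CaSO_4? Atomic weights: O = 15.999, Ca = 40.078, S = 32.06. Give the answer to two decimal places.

Formula mass = 1*40.078 + 1*32.06 + 4*15.999 = 136.134 g/mol, of which 63.996 g is O.
So O makes up 63.996/136.134 = 0.4701 of the mass, i.e. 47.01%.

47.01 mass %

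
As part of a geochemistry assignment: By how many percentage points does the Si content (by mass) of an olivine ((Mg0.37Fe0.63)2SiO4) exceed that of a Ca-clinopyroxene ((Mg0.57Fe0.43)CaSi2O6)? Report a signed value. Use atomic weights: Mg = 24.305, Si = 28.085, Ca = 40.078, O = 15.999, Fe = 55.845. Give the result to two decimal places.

-8.84 percentage points

M((Mg0.37Fe0.63)2SiO4) = 180.431 g/mol, so wt% Si = 28.085/180.431 × 100 = 15.57%.
M((Mg0.57Fe0.43)CaSi2O6) = 230.109 g/mol, so wt% Si = 56.170/230.109 × 100 = 24.41%.
15.57 − 24.41 = -8.84 pp.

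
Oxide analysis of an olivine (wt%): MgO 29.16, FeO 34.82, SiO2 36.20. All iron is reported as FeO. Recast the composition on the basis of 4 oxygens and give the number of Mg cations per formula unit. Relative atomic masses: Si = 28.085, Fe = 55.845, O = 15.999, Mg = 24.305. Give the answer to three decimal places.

1.199 Mg apfu

29.16 wt% MgO ÷ 40.304 g/mol = 0.72350 mol, giving 0.72350 Mg and 0.72350 O.
34.82 wt% FeO ÷ 71.844 g/mol = 0.48466 mol, giving 0.48466 Fe and 0.48466 O.
36.20 wt% SiO2 ÷ 60.083 g/mol = 0.60250 mol, giving 0.60250 Si and 1.20500 O.
Oxygen sums to 2.41316; scaling by 4/2.41316 = 1.65758 puts the formula on 4 O.
Mg: 0.72350 × 1.65758 = 1.199 atoms per formula unit.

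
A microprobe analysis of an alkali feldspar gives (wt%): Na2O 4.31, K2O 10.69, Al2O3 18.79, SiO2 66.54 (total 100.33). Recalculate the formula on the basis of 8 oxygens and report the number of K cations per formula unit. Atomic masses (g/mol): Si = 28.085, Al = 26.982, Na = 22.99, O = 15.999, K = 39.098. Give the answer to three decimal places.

0.615 K apfu

Na2O (M=61.979): mol = 0.06954; Na = 0.13908, O = 0.06954.
K2O (M=94.195): mol = 0.11349; K = 0.22698, O = 0.11349.
Al2O3 (M=101.961): mol = 0.18429; Al = 0.36858, O = 0.55287.
SiO2 (M=60.083): mol = 1.10747; Si = 1.10747, O = 2.21494.
ΣO = 2.95084; factor = 8/ΣO = 2.71109.
K apfu = 0.22698 × 2.71109 = 0.615.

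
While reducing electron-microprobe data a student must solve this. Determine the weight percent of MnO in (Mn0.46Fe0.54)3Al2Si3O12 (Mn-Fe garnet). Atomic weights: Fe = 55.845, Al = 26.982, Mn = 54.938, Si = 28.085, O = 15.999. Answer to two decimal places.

Formula mass = 496.490 g/mol.
1.38 Mn → 1.3800 mol MnO per formula unit; M(MnO) = 70.937, so MnO mass = 97.893 g.
97.893/496.490 × 100 = 19.72 wt%.

19.72 wt%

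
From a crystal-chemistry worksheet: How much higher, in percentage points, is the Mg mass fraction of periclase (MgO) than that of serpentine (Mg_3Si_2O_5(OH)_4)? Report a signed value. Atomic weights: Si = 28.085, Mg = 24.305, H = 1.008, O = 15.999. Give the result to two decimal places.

M(MgO) = 40.304 g/mol, so wt% Mg = 24.305/40.304 × 100 = 60.30%.
M(Mg_3Si_2O_5(OH)_4) = 277.108 g/mol, so wt% Mg = 72.915/277.108 × 100 = 26.31%.
60.30 − 26.31 = 33.99 pp.

33.99 percentage points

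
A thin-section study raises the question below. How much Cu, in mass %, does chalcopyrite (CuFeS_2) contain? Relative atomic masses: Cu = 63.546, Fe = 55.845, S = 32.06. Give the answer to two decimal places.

34.63 mass %

Molar mass of CuFeS_2: 1×63.546 + 1×55.845 + 2×32.06 = 183.511 g/mol.
Mass of Cu per formula unit: 1 × 63.546 = 63.546 g.
Weight fraction Cu = 63.546 / 183.511 = 0.3463.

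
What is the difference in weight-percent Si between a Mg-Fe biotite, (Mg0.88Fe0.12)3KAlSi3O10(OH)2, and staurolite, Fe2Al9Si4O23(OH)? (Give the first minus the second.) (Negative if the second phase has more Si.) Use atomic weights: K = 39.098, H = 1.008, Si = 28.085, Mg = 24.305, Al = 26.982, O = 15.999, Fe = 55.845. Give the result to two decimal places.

Si in (Mg0.88Fe0.12)3KAlSi3O10(OH)2: molar mass 428.608 g/mol; 3×28.085 = 84.255 g → 19.66 wt%.
Si in Fe2Al9Si4O23(OH): molar mass 851.852 g/mol; 4×28.085 = 112.340 g → 13.19 wt%.
Difference = 19.66 − 13.19 = 6.47 percentage points.

6.47 percentage points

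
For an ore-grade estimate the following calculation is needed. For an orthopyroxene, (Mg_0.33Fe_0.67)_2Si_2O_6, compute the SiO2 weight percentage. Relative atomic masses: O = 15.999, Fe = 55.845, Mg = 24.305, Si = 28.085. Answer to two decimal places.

49.44 wt%

Formula mass = 243.038 g/mol.
2 Si → 2.0000 mol SiO2 per formula unit; M(SiO2) = 60.083, so SiO2 mass = 120.166 g.
120.166/243.038 × 100 = 49.44 wt%.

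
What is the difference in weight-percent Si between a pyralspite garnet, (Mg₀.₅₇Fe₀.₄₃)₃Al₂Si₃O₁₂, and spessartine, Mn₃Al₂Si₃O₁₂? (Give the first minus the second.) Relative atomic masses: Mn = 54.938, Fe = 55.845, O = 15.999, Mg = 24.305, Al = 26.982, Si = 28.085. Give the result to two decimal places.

1.96 percentage points

Si in (Mg₀.₅₇Fe₀.₄₃)₃Al₂Si₃O₁₂: molar mass 443.809 g/mol; 3×28.085 = 84.255 g → 18.98 wt%.
Si in Mn₃Al₂Si₃O₁₂: molar mass 495.021 g/mol; 3×28.085 = 84.255 g → 17.02 wt%.
Difference = 18.98 − 17.02 = 1.96 percentage points.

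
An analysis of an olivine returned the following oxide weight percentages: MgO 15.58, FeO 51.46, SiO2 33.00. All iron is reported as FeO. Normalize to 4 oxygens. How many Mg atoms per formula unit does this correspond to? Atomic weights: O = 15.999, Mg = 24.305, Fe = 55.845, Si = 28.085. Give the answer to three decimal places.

MgO: 15.58/40.304 = 0.38656 mol → 0.38656 mol Mg, 0.38656 mol O.
FeO: 51.46/71.844 = 0.71627 mol → 0.71627 mol Fe, 0.71627 mol O.
SiO2: 33.00/60.083 = 0.54924 mol → 0.54924 mol Si, 1.09848 mol O.
Total oxygen = 2.20131 mol. Normalization factor = 4/2.20131 = 1.81710.
Mg per 4 O = 0.38656 × 1.81710 = 0.702.

0.702 Mg apfu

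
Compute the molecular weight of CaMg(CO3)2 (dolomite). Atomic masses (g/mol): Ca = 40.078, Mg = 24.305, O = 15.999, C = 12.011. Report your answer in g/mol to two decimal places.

184.40 g/mol

Ca: 1 × 40.078 = 40.0780
Mg: 1 × 24.305 = 24.3050
C: 2 × 12.011 = 24.0220
O: 6 × 15.999 = 95.9940
Summing the contributions gives the formula mass.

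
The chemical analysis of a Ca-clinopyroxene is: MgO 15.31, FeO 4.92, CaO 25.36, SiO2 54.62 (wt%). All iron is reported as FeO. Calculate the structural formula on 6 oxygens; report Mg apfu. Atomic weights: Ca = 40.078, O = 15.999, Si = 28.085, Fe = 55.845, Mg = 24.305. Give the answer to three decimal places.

0.838 Mg apfu

MgO (M=40.304): mol = 0.37986; Mg = 0.37986, O = 0.37986.
FeO (M=71.844): mol = 0.06848; Fe = 0.06848, O = 0.06848.
CaO (M=56.077): mol = 0.45224; Ca = 0.45224, O = 0.45224.
SiO2 (M=60.083): mol = 0.90908; Si = 0.90908, O = 1.81816.
ΣO = 2.71874; factor = 6/ΣO = 2.20690.
Mg apfu = 0.37986 × 2.20690 = 0.838.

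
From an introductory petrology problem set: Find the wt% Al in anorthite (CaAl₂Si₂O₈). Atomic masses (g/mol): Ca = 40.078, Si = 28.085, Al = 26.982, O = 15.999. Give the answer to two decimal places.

M(CaAl₂Si₂O₈) = 278.204 g/mol.
Al contributes 2 × 26.982 = 53.964 g per mole.
53.964/278.204 = 0.1940 → 19.40%.

19.40 weight percent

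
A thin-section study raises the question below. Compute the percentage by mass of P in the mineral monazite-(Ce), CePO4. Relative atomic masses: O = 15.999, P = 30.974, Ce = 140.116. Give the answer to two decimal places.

13.18 mass %

Molar mass of CePO4: 1·140.116 + 1·30.974 + 4·15.999 = 235.086 g/mol.
Mass of P per formula unit: 1 × 30.974 = 30.974 g.
Weight fraction P = 30.974 / 235.086 = 0.1318.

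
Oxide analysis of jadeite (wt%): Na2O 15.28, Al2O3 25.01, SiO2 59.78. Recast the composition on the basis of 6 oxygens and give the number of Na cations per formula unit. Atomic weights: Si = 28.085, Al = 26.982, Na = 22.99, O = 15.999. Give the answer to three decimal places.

Na2O: 15.28/61.979 = 0.24654 mol → 0.49308 mol Na, 0.24654 mol O.
Al2O3: 25.01/101.961 = 0.24529 mol → 0.49058 mol Al, 0.73587 mol O.
SiO2: 59.78/60.083 = 0.99496 mol → 0.99496 mol Si, 1.98992 mol O.
Total oxygen = 2.97233 mol. Normalization factor = 6/2.97233 = 2.01862.
Na per 6 O = 0.49308 × 2.01862 = 0.995.

0.995 Na apfu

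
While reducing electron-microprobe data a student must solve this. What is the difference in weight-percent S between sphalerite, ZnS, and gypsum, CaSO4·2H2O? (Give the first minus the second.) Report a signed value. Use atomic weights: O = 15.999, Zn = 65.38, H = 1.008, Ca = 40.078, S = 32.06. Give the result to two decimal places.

M(ZnS) = 97.440 g/mol, so wt% S = 32.060/97.440 × 100 = 32.90%.
M(CaSO4·2H2O) = 172.164 g/mol, so wt% S = 32.060/172.164 × 100 = 18.62%.
32.90 − 18.62 = 14.28 pp.

14.28 percentage points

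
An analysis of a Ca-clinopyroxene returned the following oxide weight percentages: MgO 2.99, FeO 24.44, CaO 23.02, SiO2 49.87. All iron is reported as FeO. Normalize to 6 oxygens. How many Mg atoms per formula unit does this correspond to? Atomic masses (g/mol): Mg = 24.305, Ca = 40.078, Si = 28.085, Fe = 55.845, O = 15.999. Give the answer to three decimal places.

0.179 Mg apfu

MgO: 2.99/40.304 = 0.07419 mol → 0.07419 mol Mg, 0.07419 mol O.
FeO: 24.44/71.844 = 0.34018 mol → 0.34018 mol Fe, 0.34018 mol O.
CaO: 23.02/56.077 = 0.41051 mol → 0.41051 mol Ca, 0.41051 mol O.
SiO2: 49.87/60.083 = 0.83002 mol → 0.83002 mol Si, 1.66004 mol O.
Total oxygen = 2.48492 mol. Normalization factor = 6/2.48492 = 2.41456.
Mg per 6 O = 0.07419 × 2.41456 = 0.179.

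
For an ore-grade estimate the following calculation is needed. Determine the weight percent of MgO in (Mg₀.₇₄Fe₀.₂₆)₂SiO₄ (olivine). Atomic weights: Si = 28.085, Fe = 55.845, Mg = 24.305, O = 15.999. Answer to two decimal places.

M((Mg₀.₇₄Fe₀.₂₆)₂SiO₄) = 157.092 g/mol; M(MgO) = 40.304 g/mol.
Moles MgO per formula unit = 1.48 Mg ÷ 1 = 1.4800.
MgO fraction = (1.4800 × 40.304) / 157.092 = 59.650/157.092 = 0.3797.

37.97 wt%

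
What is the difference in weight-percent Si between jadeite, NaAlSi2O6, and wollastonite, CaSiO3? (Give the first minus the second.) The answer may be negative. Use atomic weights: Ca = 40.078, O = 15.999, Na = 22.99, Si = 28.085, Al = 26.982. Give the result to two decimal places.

First mineral: 56.170 g Si in 202.136 g formula = 27.79 wt% Si.
Second mineral: 28.085 g Si in 116.160 g formula = 24.18 wt% Si.
27.79% − 24.18% gives a difference of 3.61 percentage points.

3.61 percentage points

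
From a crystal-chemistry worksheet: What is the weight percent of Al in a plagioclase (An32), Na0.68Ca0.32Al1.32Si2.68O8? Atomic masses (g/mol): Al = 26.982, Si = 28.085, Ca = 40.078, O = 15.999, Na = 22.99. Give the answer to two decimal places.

Molar mass of Na0.68Ca0.32Al1.32Si2.68O8: 0.68*22.99 + 0.32*40.078 + 1.32*26.982 + 2.68*28.085 + 8*15.999 = 267.334 g/mol.
Mass of Al per formula unit: 1.32 × 26.982 = 35.616 g.
Weight fraction Al = 35.616 / 267.334 = 0.1332.

13.32 wt%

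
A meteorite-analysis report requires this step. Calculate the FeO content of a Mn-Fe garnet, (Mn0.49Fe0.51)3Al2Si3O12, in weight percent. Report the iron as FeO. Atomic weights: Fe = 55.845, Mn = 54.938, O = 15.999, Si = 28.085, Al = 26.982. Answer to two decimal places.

22.14 wt%

Formula mass = 496.409 g/mol.
1.53 Fe → 1.5300 mol FeO per formula unit; M(FeO) = 71.844, so FeO mass = 109.921 g.
109.921/496.409 × 100 = 22.14 wt%.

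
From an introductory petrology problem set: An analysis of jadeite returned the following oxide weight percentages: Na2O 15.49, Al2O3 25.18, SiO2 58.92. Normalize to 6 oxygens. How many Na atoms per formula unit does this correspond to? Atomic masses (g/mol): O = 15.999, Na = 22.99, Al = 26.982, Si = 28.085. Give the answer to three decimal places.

Na2O: 15.49/61.979 = 0.24992 mol → 0.49984 mol Na, 0.24992 mol O.
Al2O3: 25.18/101.961 = 0.24696 mol → 0.49392 mol Al, 0.74088 mol O.
SiO2: 58.92/60.083 = 0.98064 mol → 0.98064 mol Si, 1.96128 mol O.
Total oxygen = 2.95208 mol. Normalization factor = 6/2.95208 = 2.03247.
Na per 6 O = 0.49984 × 2.03247 = 1.016.

1.016 Na apfu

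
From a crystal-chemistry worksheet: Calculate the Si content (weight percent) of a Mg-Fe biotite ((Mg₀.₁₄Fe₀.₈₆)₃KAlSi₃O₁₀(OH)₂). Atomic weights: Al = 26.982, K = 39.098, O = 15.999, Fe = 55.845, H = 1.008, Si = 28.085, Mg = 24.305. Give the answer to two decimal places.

16.90 weight percent

Molar mass of (Mg₀.₁₄Fe₀.₈₆)₃KAlSi₃O₁₀(OH)₂: 0.42·24.305 + 2.58·55.845 + 1·39.098 + 1·26.982 + 3·28.085 + 12·15.999 + 2·1.008 = 498.627 g/mol.
Mass of Si per formula unit: 3 × 28.085 = 84.255 g.
Weight fraction Si = 84.255 / 498.627 = 0.1690.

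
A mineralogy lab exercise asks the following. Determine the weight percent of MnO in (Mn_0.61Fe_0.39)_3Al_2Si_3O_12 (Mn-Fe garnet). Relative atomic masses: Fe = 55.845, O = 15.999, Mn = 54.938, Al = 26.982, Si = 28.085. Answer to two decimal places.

M((Mn_0.61Fe_0.39)_3Al_2Si_3O_12) = 496.082 g/mol; M(MnO) = 70.937 g/mol.
Moles MnO per formula unit = 1.83 Mn ÷ 1 = 1.8300.
MnO fraction = (1.8300 × 70.937) / 496.082 = 129.815/496.082 = 0.2617.

26.17 wt%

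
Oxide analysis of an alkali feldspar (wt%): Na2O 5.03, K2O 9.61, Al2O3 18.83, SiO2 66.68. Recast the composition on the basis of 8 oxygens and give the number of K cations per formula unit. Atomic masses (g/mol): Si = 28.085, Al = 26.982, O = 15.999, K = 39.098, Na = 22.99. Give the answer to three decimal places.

Na2O: 5.03/61.979 = 0.08116 mol → 0.16232 mol Na, 0.08116 mol O.
K2O: 9.61/94.195 = 0.10202 mol → 0.20404 mol K, 0.10202 mol O.
Al2O3: 18.83/101.961 = 0.18468 mol → 0.36936 mol Al, 0.55404 mol O.
SiO2: 66.68/60.083 = 1.10980 mol → 1.10980 mol Si, 2.21960 mol O.
Total oxygen = 2.95682 mol. Normalization factor = 8/2.95682 = 2.70561.
K per 8 O = 0.20404 × 2.70561 = 0.552.

0.552 K apfu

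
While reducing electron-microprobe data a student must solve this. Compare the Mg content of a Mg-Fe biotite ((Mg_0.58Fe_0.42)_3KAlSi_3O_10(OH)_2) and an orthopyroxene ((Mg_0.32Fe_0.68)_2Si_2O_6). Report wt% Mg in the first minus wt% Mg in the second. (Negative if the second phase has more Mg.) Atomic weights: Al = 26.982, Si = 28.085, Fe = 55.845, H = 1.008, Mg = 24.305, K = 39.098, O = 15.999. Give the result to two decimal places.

First mineral: 42.291 g Mg in 456.994 g formula = 9.25 wt% Mg.
Second mineral: 15.555 g Mg in 243.668 g formula = 6.38 wt% Mg.
9.25% − 6.38% gives a difference of 2.87 percentage points.

2.87 percentage points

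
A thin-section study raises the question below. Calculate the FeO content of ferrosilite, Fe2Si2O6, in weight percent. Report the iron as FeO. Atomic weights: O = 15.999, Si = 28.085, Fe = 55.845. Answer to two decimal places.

54.46 wt%

Molar mass of Fe2Si2O6 = 2*55.845 + 2*28.085 + 6*15.999 = 263.854 g/mol.
Each formula unit contains 2 Fe, equivalent to 2/1 = 2.0000 mol FeO.
M(FeO) = 1×55.845 + 1×15.999 = 71.844 g/mol.
Mass of FeO per formula unit = 2.0000 × 71.844 = 143.688 g.
FeO wt% = 143.688 / 263.854 × 100 = 54.46%.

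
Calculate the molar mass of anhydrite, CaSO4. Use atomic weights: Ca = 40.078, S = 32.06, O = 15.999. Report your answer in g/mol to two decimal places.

136.13 g/mol

The formula mass is the sum 1(40.078) + 1(32.06) + 4(15.999).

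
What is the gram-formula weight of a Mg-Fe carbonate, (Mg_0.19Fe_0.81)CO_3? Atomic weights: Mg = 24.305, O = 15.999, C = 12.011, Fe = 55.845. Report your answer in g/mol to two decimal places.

M = 0.19×24.305 + 0.81×55.845 + 1×12.011 + 3×15.999

109.86 g/mol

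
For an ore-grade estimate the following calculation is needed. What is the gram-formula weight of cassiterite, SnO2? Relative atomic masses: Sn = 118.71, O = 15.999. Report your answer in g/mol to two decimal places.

M = 1(118.71) + 2(15.999)

150.71 g/mol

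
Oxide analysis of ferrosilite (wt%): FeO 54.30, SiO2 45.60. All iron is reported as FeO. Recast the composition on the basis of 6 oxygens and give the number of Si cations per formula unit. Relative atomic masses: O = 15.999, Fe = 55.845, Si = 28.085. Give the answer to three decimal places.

54.30 wt% FeO ÷ 71.844 g/mol = 0.75580 mol, giving 0.75580 Fe and 0.75580 O.
45.60 wt% SiO2 ÷ 60.083 g/mol = 0.75895 mol, giving 0.75895 Si and 1.51790 O.
Oxygen sums to 2.27370; scaling by 6/2.27370 = 2.63887 puts the formula on 6 O.
Si: 0.75895 × 2.63887 = 2.003 atoms per formula unit.

2.003 Si apfu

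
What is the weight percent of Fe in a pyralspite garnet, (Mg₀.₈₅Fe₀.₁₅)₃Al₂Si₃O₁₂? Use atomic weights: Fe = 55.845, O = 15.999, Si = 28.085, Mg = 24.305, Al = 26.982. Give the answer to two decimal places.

Molar mass of (Mg₀.₈₅Fe₀.₁₅)₃Al₂Si₃O₁₂: 2.55*24.305 + 0.45*55.845 + 2*26.982 + 3*28.085 + 12*15.999 = 417.315 g/mol.
Mass of Fe per formula unit: 0.45 × 55.845 = 25.130 g.
Weight fraction Fe = 25.130 / 417.315 = 0.0602.

6.02 mass %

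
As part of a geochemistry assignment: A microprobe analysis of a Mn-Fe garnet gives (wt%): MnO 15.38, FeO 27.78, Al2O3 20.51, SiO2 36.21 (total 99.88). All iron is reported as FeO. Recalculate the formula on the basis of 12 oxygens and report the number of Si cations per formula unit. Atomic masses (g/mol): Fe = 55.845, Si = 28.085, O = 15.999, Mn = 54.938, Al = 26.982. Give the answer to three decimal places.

2.998 Si apfu

MnO: 15.38/70.937 = 0.21681 mol → 0.21681 mol Mn, 0.21681 mol O.
FeO: 27.78/71.844 = 0.38667 mol → 0.38667 mol Fe, 0.38667 mol O.
Al2O3: 20.51/101.961 = 0.20116 mol → 0.40232 mol Al, 0.60348 mol O.
SiO2: 36.21/60.083 = 0.60267 mol → 0.60267 mol Si, 1.20534 mol O.
Total oxygen = 2.41230 mol. Normalization factor = 12/2.41230 = 4.97451.
Si per 12 O = 0.60267 × 4.97451 = 2.998.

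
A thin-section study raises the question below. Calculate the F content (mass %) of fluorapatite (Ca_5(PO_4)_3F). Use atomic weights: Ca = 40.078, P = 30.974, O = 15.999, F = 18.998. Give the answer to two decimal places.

Molar mass of Ca_5(PO_4)_3F: 5*40.078 + 3*30.974 + 12*15.999 + 1*18.998 = 504.298 g/mol.
Mass of F per formula unit: 1 × 18.998 = 18.998 g.
Weight fraction F = 18.998 / 504.298 = 0.0377.

3.77 mass %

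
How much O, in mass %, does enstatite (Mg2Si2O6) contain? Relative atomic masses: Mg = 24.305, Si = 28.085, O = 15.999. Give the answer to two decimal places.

47.81 mass %

Formula mass = 2*24.305 + 2*28.085 + 6*15.999 = 200.774 g/mol, of which 95.994 g is O.
So O makes up 95.994/200.774 = 0.4781 of the mass, i.e. 47.81%.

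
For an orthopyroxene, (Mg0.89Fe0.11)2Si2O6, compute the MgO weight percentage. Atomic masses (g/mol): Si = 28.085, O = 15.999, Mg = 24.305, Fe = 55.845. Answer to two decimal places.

34.54 wt%

Molar mass of (Mg0.89Fe0.11)2Si2O6 = 1.78×24.305 + 0.22×55.845 + 2×28.085 + 6×15.999 = 207.713 g/mol.
Each formula unit contains 1.78 Mg, equivalent to 1.78/1 = 1.7800 mol MgO.
M(MgO) = 1×24.305 + 1×15.999 = 40.304 g/mol.
Mass of MgO per formula unit = 1.7800 × 40.304 = 71.741 g.
MgO wt% = 71.741 / 207.713 × 100 = 34.54%.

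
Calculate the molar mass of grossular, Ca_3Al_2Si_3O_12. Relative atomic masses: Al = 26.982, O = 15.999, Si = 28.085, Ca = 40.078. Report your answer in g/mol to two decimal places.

The formula mass is the sum 3(40.078) + 2(26.982) + 3(28.085) + 12(15.999).

450.44 g/mol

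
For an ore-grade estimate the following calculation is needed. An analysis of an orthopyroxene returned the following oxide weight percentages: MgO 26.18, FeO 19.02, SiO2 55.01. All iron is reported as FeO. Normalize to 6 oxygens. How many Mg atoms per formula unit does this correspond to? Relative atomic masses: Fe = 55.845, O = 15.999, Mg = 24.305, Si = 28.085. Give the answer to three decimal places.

26.18 wt% MgO ÷ 40.304 g/mol = 0.64956 mol, giving 0.64956 Mg and 0.64956 O.
19.02 wt% FeO ÷ 71.844 g/mol = 0.26474 mol, giving 0.26474 Fe and 0.26474 O.
55.01 wt% SiO2 ÷ 60.083 g/mol = 0.91557 mol, giving 0.91557 Si and 1.83114 O.
Oxygen sums to 2.74544; scaling by 6/2.74544 = 2.18544 puts the formula on 6 O.
Mg: 0.64956 × 2.18544 = 1.420 atoms per formula unit.

1.420 Mg apfu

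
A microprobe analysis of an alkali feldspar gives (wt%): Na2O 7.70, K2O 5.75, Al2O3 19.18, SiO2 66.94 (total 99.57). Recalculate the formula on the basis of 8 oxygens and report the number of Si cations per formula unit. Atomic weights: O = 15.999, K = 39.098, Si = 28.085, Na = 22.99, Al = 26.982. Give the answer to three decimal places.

7.70 wt% Na2O ÷ 61.979 g/mol = 0.12424 mol, giving 0.24848 Na and 0.12424 O.
5.75 wt% K2O ÷ 94.195 g/mol = 0.06104 mol, giving 0.12208 K and 0.06104 O.
19.18 wt% Al2O3 ÷ 101.961 g/mol = 0.18811 mol, giving 0.37622 Al and 0.56433 O.
66.94 wt% SiO2 ÷ 60.083 g/mol = 1.11413 mol, giving 1.11413 Si and 2.22826 O.
Oxygen sums to 2.97787; scaling by 8/2.97787 = 2.68648 puts the formula on 8 O.
Si: 1.11413 × 2.68648 = 2.993 atoms per formula unit.

2.993 Si apfu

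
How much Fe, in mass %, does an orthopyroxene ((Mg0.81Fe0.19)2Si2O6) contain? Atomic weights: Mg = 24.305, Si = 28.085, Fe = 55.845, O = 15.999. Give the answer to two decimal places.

Molar mass of (Mg0.81Fe0.19)2Si2O6: 1.62*24.305 + 0.38*55.845 + 2*28.085 + 6*15.999 = 212.759 g/mol.
Mass of Fe per formula unit: 0.38 × 55.845 = 21.221 g.
Weight fraction Fe = 21.221 / 212.759 = 0.0997.

9.97 mass %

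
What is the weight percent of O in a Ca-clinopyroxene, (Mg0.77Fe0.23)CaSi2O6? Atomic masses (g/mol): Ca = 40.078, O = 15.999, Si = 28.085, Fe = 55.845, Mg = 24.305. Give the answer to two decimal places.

42.89 wt%

Formula mass = 0.77×24.305 + 0.23×55.845 + 1×40.078 + 2×28.085 + 6×15.999 = 223.801 g/mol, of which 95.994 g is O.
So O makes up 95.994/223.801 = 0.4289 of the mass, i.e. 42.89%.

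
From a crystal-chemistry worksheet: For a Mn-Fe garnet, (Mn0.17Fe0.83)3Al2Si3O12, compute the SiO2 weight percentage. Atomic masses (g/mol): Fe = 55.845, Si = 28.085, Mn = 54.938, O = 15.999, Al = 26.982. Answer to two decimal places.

M((Mn0.17Fe0.83)3Al2Si3O12) = 497.279 g/mol; M(SiO2) = 60.083 g/mol.
Moles SiO2 per formula unit = 3 Si ÷ 1 = 3.0000.
SiO2 fraction = (3.0000 × 60.083) / 497.279 = 180.249/497.279 = 0.3625.

36.25 wt%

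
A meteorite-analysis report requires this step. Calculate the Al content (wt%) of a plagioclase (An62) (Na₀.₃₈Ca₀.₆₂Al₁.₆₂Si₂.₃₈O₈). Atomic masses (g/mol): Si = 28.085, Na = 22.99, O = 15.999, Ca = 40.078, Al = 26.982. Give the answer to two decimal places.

16.06 wt%

M(Na₀.₃₈Ca₀.₆₂Al₁.₆₂Si₂.₃₈O₈) = 272.130 g/mol.
Al contributes 1.62 × 26.982 = 43.711 g per mole.
43.711/272.130 = 0.1606 → 16.06%.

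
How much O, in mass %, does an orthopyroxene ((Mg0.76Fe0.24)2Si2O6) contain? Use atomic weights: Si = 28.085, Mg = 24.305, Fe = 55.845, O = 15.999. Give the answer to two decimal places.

44.46 mass %

Molar mass of (Mg0.76Fe0.24)2Si2O6: 1.52*24.305 + 0.48*55.845 + 2*28.085 + 6*15.999 = 215.913 g/mol.
Mass of O per formula unit: 6 × 15.999 = 95.994 g.
Weight fraction O = 95.994 / 215.913 = 0.4446.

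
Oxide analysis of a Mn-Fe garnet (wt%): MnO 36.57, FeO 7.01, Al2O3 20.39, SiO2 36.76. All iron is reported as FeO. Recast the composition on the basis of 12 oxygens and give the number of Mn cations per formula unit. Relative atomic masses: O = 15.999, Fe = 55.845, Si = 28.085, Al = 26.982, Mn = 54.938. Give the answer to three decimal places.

MnO (M=70.937): mol = 0.51553; Mn = 0.51553, O = 0.51553.
FeO (M=71.844): mol = 0.09757; Fe = 0.09757, O = 0.09757.
Al2O3 (M=101.961): mol = 0.19998; Al = 0.39996, O = 0.59994.
SiO2 (M=60.083): mol = 0.61182; Si = 0.61182, O = 1.22364.
ΣO = 2.43668; factor = 12/ΣO = 4.92473.
Mn apfu = 0.51553 × 4.92473 = 2.539.

2.539 Mn apfu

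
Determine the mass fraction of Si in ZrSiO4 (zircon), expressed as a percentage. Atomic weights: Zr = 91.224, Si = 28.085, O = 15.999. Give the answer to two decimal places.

15.32 wt%

Molar mass of ZrSiO4: 1*91.224 + 1*28.085 + 4*15.999 = 183.305 g/mol.
Mass of Si per formula unit: 1 × 28.085 = 28.085 g.
Weight fraction Si = 28.085 / 183.305 = 0.1532.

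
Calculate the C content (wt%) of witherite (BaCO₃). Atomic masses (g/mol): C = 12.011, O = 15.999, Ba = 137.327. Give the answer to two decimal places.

Formula mass = 1×137.327 + 1×12.011 + 3×15.999 = 197.335 g/mol, of which 12.011 g is C.
So C makes up 12.011/197.335 = 0.0609 of the mass, i.e. 6.09%.

6.09 wt%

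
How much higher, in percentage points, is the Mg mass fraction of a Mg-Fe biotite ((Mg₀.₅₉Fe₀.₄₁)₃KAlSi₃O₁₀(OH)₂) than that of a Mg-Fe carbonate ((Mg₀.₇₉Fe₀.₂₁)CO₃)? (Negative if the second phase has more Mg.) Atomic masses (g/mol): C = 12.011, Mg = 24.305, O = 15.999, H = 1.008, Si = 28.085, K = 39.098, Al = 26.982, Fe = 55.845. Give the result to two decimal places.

-11.68 percentage points

First mineral: 43.020 g Mg in 456.048 g formula = 9.43 wt% Mg.
Second mineral: 19.201 g Mg in 90.936 g formula = 21.11 wt% Mg.
9.43% − 21.11% gives a difference of -11.68 percentage points.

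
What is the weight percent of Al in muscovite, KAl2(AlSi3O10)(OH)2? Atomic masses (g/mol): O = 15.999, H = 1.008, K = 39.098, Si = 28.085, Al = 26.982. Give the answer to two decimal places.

20.32 mass %

M(KAl2(AlSi3O10)(OH)2) = 398.303 g/mol.
Al contributes 3 × 26.982 = 80.946 g per mole.
80.946/398.303 = 0.2032 → 20.32%.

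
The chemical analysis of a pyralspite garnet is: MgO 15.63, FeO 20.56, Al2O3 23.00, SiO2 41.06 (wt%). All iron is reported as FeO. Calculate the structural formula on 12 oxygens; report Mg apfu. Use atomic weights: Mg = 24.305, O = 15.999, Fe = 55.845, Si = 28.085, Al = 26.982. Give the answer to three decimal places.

1.712 Mg apfu

15.63 wt% MgO ÷ 40.304 g/mol = 0.38780 mol, giving 0.38780 Mg and 0.38780 O.
20.56 wt% FeO ÷ 71.844 g/mol = 0.28618 mol, giving 0.28618 Fe and 0.28618 O.
23.00 wt% Al2O3 ÷ 101.961 g/mol = 0.22558 mol, giving 0.45116 Al and 0.67674 O.
41.06 wt% SiO2 ÷ 60.083 g/mol = 0.68339 mol, giving 0.68339 Si and 1.36678 O.
Oxygen sums to 2.71750; scaling by 12/2.71750 = 4.41582 puts the formula on 12 O.
Mg: 0.38780 × 4.41582 = 1.712 atoms per formula unit.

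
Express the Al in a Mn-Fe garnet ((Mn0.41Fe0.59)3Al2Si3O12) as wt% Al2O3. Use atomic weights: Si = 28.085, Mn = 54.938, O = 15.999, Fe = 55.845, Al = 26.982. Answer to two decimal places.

Formula mass = 496.626 g/mol.
2 Al → 1.0000 mol Al2O3 per formula unit; M(Al2O3) = 101.961, so Al2O3 mass = 101.961 g.
101.961/496.626 × 100 = 20.53 wt%.

20.53 wt%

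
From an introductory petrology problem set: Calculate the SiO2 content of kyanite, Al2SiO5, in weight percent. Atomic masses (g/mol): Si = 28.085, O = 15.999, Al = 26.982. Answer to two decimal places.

37.08 wt%

M(Al2SiO5) = 162.044 g/mol; M(SiO2) = 60.083 g/mol.
Moles SiO2 per formula unit = 1 Si ÷ 1 = 1.0000.
SiO2 fraction = (1.0000 × 60.083) / 162.044 = 60.083/162.044 = 0.3708.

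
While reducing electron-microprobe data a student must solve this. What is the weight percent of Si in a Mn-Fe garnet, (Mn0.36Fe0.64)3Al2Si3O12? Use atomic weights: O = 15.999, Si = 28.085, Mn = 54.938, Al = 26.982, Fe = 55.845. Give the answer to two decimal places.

16.96 mass %

Molar mass of (Mn0.36Fe0.64)3Al2Si3O12: 1.08*54.938 + 1.92*55.845 + 2*26.982 + 3*28.085 + 12*15.999 = 496.762 g/mol.
Mass of Si per formula unit: 3 × 28.085 = 84.255 g.
Weight fraction Si = 84.255 / 496.762 = 0.1696.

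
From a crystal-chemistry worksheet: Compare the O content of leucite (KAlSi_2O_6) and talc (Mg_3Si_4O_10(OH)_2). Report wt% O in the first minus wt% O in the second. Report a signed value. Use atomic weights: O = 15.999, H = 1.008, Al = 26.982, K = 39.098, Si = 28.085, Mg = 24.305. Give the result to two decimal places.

First mineral: 95.994 g O in 218.244 g formula = 43.98 wt% O.
Second mineral: 191.988 g O in 379.259 g formula = 50.62 wt% O.
43.98% − 50.62% gives a difference of -6.64 percentage points.

-6.64 percentage points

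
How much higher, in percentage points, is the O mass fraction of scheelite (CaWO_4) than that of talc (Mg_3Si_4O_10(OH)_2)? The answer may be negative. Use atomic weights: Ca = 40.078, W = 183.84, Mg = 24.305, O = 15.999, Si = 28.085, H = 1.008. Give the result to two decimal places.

-28.39 percentage points

M(CaWO_4) = 287.914 g/mol, so wt% O = 63.996/287.914 × 100 = 22.23%.
M(Mg_3Si_4O_10(OH)_2) = 379.259 g/mol, so wt% O = 191.988/379.259 × 100 = 50.62%.
22.23 − 50.62 = -28.39 pp.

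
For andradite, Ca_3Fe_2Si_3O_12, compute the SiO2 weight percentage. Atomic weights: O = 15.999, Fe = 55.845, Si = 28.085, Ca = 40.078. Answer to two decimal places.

35.47 wt%

Formula mass = 508.167 g/mol.
3 Si → 3.0000 mol SiO2 per formula unit; M(SiO2) = 60.083, so SiO2 mass = 180.249 g.
180.249/508.167 × 100 = 35.47 wt%.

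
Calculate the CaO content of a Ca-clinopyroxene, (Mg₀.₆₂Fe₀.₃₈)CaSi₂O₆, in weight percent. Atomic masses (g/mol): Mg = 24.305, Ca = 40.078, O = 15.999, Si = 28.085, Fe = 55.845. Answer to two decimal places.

24.54 wt%

M((Mg₀.₆₂Fe₀.₃₈)CaSi₂O₆) = 228.532 g/mol; M(CaO) = 56.077 g/mol.
Moles CaO per formula unit = 1 Ca ÷ 1 = 1.0000.
CaO fraction = (1.0000 × 56.077) / 228.532 = 56.077/228.532 = 0.2454.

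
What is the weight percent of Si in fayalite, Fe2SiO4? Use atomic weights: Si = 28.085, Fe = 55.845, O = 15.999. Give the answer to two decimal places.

13.78 mass %

M(Fe2SiO4) = 203.771 g/mol.
Si contributes 1 × 28.085 = 28.085 g per mole.
28.085/203.771 = 0.1378 → 13.78%.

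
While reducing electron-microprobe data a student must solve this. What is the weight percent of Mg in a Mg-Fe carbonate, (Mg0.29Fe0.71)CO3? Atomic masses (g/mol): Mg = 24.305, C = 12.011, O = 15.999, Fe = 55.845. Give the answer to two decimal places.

Formula mass = 0.29*24.305 + 0.71*55.845 + 1*12.011 + 3*15.999 = 106.706 g/mol, of which 7.048 g is Mg.
So Mg makes up 7.048/106.706 = 0.0661 of the mass, i.e. 6.61%.

6.61 wt%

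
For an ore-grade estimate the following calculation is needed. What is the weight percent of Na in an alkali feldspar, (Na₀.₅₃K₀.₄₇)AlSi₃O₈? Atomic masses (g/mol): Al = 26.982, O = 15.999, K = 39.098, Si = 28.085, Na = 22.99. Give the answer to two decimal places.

M((Na₀.₅₃K₀.₄₇)AlSi₃O₈) = 269.790 g/mol.
Na contributes 0.53 × 22.99 = 12.185 g per mole.
12.185/269.790 = 0.0452 → 4.52%.

4.52 weight percent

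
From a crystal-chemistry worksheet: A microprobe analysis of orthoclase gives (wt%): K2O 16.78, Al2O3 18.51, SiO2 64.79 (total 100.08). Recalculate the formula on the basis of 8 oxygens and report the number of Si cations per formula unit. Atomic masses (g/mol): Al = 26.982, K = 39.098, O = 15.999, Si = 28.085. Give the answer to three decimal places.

K2O: 16.78/94.195 = 0.17814 mol → 0.35628 mol K, 0.17814 mol O.
Al2O3: 18.51/101.961 = 0.18154 mol → 0.36308 mol Al, 0.54462 mol O.
SiO2: 64.79/60.083 = 1.07834 mol → 1.07834 mol Si, 2.15668 mol O.
Total oxygen = 2.87944 mol. Normalization factor = 8/2.87944 = 2.77832.
Si per 8 O = 1.07834 × 2.77832 = 2.996.

2.996 Si apfu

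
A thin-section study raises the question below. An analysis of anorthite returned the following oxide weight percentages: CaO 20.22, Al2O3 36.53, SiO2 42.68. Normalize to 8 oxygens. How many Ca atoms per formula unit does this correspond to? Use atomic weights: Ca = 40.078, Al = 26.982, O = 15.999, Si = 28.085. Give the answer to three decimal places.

1.010 Ca apfu

20.22 wt% CaO ÷ 56.077 g/mol = 0.36058 mol, giving 0.36058 Ca and 0.36058 O.
36.53 wt% Al2O3 ÷ 101.961 g/mol = 0.35827 mol, giving 0.71654 Al and 1.07481 O.
42.68 wt% SiO2 ÷ 60.083 g/mol = 0.71035 mol, giving 0.71035 Si and 1.42070 O.
Oxygen sums to 2.85609; scaling by 8/2.85609 = 2.80103 puts the formula on 8 O.
Ca: 0.36058 × 2.80103 = 1.010 atoms per formula unit.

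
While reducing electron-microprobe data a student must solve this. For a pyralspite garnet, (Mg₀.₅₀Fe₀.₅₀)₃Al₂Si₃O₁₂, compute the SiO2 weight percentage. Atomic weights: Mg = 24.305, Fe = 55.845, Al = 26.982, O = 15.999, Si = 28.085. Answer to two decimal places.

40.02 wt%

M((Mg₀.₅₀Fe₀.₅₀)₃Al₂Si₃O₁₂) = 450.432 g/mol; M(SiO2) = 60.083 g/mol.
Moles SiO2 per formula unit = 3 Si ÷ 1 = 3.0000.
SiO2 fraction = (3.0000 × 60.083) / 450.432 = 180.249/450.432 = 0.4002.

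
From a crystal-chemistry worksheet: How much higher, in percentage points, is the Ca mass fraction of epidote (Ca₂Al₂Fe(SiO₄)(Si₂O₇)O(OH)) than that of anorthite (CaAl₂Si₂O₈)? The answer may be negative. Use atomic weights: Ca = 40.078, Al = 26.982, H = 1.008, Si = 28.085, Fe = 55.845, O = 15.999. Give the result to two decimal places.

2.18 percentage points

Ca in Ca₂Al₂Fe(SiO₄)(Si₂O₇)O(OH): molar mass 483.215 g/mol; 2×40.078 = 80.156 g → 16.59 wt%.
Ca in CaAl₂Si₂O₈: molar mass 278.204 g/mol; 1×40.078 = 40.078 g → 14.41 wt%.
Difference = 16.59 − 14.41 = 2.18 percentage points.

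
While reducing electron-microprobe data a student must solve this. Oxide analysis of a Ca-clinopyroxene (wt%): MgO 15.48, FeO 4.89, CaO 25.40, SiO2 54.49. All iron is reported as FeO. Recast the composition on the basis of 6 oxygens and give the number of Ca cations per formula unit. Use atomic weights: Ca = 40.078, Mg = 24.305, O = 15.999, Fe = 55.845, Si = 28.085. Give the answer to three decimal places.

MgO (M=40.304): mol = 0.38408; Mg = 0.38408, O = 0.38408.
FeO (M=71.844): mol = 0.06806; Fe = 0.06806, O = 0.06806.
CaO (M=56.077): mol = 0.45295; Ca = 0.45295, O = 0.45295.
SiO2 (M=60.083): mol = 0.90691; Si = 0.90691, O = 1.81382.
ΣO = 2.71891; factor = 6/ΣO = 2.20677.
Ca apfu = 0.45295 × 2.20677 = 1.000.

1.000 Ca apfu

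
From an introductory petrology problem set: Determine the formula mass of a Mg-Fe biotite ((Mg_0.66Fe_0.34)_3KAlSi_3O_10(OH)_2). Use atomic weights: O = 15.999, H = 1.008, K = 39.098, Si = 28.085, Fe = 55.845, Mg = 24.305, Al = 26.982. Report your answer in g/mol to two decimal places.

Mg: 1.98 × 24.305 = 48.1239
Fe: 1.02 × 55.845 = 56.9619
K: 1 × 39.098 = 39.0980
Al: 1 × 26.982 = 26.9820
Si: 3 × 28.085 = 84.2550
O: 12 × 15.999 = 191.9880
H: 2 × 1.008 = 2.0160
Summing the contributions gives the formula mass.

449.42 g/mol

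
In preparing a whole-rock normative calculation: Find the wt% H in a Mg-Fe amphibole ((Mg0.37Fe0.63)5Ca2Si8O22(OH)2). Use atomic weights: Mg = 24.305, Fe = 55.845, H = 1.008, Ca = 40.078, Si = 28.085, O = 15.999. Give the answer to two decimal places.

0.22 wt%

Molar mass of (Mg0.37Fe0.63)5Ca2Si8O22(OH)2: 1.85*24.305 + 3.15*55.845 + 2*40.078 + 8*28.085 + 24*15.999 + 2*1.008 = 911.704 g/mol.
Mass of H per formula unit: 2 × 1.008 = 2.016 g.
Weight fraction H = 2.016 / 911.704 = 0.0022.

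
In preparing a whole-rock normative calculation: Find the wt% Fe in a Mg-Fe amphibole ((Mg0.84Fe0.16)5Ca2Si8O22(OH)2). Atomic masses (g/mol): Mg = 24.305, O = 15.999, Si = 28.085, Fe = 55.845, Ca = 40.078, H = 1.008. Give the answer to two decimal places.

Formula mass = 4.20×24.305 + 0.80×55.845 + 2×40.078 + 8×28.085 + 24×15.999 + 2×1.008 = 837.585 g/mol, of which 44.676 g is Fe.
So Fe makes up 44.676/837.585 = 0.0533 of the mass, i.e. 5.33%.

5.33 wt%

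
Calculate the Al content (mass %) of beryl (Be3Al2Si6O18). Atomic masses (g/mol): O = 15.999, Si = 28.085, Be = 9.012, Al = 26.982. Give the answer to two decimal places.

Molar mass of Be3Al2Si6O18: 3*9.012 + 2*26.982 + 6*28.085 + 18*15.999 = 537.492 g/mol.
Mass of Al per formula unit: 2 × 26.982 = 53.964 g.
Weight fraction Al = 53.964 / 537.492 = 0.1004.

10.04 mass %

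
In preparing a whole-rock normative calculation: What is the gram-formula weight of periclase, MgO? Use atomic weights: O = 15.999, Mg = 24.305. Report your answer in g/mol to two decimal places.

40.30 g/mol

Mg: 1 × 24.305 = 24.3050
O: 1 × 15.999 = 15.9990
Summing the contributions gives the formula mass.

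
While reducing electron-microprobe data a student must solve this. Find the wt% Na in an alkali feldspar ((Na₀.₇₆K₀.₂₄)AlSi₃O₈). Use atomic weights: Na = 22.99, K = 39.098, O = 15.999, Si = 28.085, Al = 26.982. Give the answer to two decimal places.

6.57 wt%

M((Na₀.₇₆K₀.₂₄)AlSi₃O₈) = 266.085 g/mol.
Na contributes 0.76 × 22.99 = 17.472 g per mole.
17.472/266.085 = 0.0657 → 6.57%.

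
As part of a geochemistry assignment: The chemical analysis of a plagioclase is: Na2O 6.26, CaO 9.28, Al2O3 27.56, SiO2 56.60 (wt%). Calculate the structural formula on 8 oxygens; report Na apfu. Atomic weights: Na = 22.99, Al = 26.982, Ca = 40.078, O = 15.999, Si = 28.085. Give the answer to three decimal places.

0.546 Na apfu

6.26 wt% Na2O ÷ 61.979 g/mol = 0.10100 mol, giving 0.20200 Na and 0.10100 O.
9.28 wt% CaO ÷ 56.077 g/mol = 0.16549 mol, giving 0.16549 Ca and 0.16549 O.
27.56 wt% Al2O3 ÷ 101.961 g/mol = 0.27030 mol, giving 0.54060 Al and 0.81090 O.
56.60 wt% SiO2 ÷ 60.083 g/mol = 0.94203 mol, giving 0.94203 Si and 1.88406 O.
Oxygen sums to 2.96145; scaling by 8/2.96145 = 2.70138 puts the formula on 8 O.
Na: 0.20200 × 2.70138 = 0.546 atoms per formula unit.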